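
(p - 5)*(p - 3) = p^2 - 8*p + 15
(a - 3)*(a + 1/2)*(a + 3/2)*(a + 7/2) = a^4 + 5*a^3/2 - 35*a^2/4 - 165*a/8 - 63/8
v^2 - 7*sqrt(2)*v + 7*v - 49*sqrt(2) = (v + 7)*(v - 7*sqrt(2))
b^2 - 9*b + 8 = (b - 8)*(b - 1)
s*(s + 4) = s^2 + 4*s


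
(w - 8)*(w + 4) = w^2 - 4*w - 32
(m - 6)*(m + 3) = m^2 - 3*m - 18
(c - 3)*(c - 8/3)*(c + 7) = c^3 + 4*c^2/3 - 95*c/3 + 56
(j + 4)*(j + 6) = j^2 + 10*j + 24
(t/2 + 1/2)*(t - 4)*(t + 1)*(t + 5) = t^4/2 + 3*t^3/2 - 17*t^2/2 - 39*t/2 - 10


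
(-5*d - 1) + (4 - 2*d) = 3 - 7*d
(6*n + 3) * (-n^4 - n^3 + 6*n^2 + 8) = -6*n^5 - 9*n^4 + 33*n^3 + 18*n^2 + 48*n + 24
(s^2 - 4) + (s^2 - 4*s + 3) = 2*s^2 - 4*s - 1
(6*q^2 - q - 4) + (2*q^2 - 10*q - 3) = 8*q^2 - 11*q - 7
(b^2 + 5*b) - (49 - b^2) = 2*b^2 + 5*b - 49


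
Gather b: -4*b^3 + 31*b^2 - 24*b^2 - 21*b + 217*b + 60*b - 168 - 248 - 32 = -4*b^3 + 7*b^2 + 256*b - 448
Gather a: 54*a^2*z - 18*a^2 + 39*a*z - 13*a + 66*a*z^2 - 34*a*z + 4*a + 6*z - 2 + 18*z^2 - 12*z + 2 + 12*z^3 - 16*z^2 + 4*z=a^2*(54*z - 18) + a*(66*z^2 + 5*z - 9) + 12*z^3 + 2*z^2 - 2*z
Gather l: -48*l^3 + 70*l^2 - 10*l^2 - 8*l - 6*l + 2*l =-48*l^3 + 60*l^2 - 12*l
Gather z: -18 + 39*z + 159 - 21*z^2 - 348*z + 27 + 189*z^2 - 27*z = 168*z^2 - 336*z + 168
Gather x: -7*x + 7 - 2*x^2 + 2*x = -2*x^2 - 5*x + 7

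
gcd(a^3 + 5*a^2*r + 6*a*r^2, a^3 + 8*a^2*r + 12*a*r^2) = a^2 + 2*a*r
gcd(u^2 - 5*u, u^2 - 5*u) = u^2 - 5*u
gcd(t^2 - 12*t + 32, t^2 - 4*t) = t - 4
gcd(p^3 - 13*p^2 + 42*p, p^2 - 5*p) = p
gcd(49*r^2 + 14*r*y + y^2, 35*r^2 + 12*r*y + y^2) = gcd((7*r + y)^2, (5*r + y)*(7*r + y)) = 7*r + y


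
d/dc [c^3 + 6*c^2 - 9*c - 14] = 3*c^2 + 12*c - 9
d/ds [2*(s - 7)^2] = 4*s - 28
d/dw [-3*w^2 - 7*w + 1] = -6*w - 7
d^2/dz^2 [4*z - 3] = 0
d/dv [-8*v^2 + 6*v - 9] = 6 - 16*v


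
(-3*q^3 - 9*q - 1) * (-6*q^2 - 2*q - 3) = 18*q^5 + 6*q^4 + 63*q^3 + 24*q^2 + 29*q + 3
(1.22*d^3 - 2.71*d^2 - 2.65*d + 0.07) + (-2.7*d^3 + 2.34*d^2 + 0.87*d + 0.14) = -1.48*d^3 - 0.37*d^2 - 1.78*d + 0.21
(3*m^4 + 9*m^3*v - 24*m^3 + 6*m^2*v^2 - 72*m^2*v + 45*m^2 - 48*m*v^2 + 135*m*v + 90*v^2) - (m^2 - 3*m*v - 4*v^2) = 3*m^4 + 9*m^3*v - 24*m^3 + 6*m^2*v^2 - 72*m^2*v + 44*m^2 - 48*m*v^2 + 138*m*v + 94*v^2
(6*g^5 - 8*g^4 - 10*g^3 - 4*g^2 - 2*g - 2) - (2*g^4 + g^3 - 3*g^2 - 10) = 6*g^5 - 10*g^4 - 11*g^3 - g^2 - 2*g + 8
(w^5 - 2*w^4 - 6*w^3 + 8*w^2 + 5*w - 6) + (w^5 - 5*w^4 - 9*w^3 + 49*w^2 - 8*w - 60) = 2*w^5 - 7*w^4 - 15*w^3 + 57*w^2 - 3*w - 66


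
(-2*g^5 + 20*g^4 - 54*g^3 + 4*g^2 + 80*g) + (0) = -2*g^5 + 20*g^4 - 54*g^3 + 4*g^2 + 80*g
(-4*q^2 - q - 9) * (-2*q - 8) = 8*q^3 + 34*q^2 + 26*q + 72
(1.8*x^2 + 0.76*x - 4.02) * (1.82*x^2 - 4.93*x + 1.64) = 3.276*x^4 - 7.4908*x^3 - 8.1112*x^2 + 21.065*x - 6.5928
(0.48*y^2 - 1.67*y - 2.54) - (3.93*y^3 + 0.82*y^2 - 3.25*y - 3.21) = -3.93*y^3 - 0.34*y^2 + 1.58*y + 0.67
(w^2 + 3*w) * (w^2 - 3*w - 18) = w^4 - 27*w^2 - 54*w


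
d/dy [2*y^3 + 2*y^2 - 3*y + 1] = 6*y^2 + 4*y - 3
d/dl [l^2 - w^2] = 2*l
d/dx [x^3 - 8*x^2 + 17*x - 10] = 3*x^2 - 16*x + 17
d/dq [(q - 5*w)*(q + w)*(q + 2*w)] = 3*q^2 - 4*q*w - 13*w^2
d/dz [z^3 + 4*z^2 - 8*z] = 3*z^2 + 8*z - 8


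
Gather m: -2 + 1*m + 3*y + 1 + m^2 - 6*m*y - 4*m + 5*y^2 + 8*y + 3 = m^2 + m*(-6*y - 3) + 5*y^2 + 11*y + 2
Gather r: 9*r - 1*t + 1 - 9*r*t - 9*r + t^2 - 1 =-9*r*t + t^2 - t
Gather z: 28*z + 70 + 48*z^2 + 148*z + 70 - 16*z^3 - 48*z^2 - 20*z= -16*z^3 + 156*z + 140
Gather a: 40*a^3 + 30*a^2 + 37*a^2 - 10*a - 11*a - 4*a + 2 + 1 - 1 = 40*a^3 + 67*a^2 - 25*a + 2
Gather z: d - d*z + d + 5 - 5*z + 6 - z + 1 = 2*d + z*(-d - 6) + 12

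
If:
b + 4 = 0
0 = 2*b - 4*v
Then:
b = -4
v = -2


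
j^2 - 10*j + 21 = (j - 7)*(j - 3)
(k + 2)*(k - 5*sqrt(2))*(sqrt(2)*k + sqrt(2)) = sqrt(2)*k^3 - 10*k^2 + 3*sqrt(2)*k^2 - 30*k + 2*sqrt(2)*k - 20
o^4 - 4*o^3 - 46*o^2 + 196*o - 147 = (o - 7)*(o - 3)*(o - 1)*(o + 7)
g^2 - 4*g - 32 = (g - 8)*(g + 4)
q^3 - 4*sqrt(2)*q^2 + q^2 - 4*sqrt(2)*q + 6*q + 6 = (q + 1)*(q - 3*sqrt(2))*(q - sqrt(2))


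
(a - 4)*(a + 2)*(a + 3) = a^3 + a^2 - 14*a - 24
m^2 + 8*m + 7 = (m + 1)*(m + 7)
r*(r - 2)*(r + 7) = r^3 + 5*r^2 - 14*r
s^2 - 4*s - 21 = (s - 7)*(s + 3)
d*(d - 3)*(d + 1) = d^3 - 2*d^2 - 3*d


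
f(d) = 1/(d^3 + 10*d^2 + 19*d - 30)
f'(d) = (-3*d^2 - 20*d - 19)/(d^3 + 10*d^2 + 19*d - 30)^2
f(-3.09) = -0.04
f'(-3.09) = 0.03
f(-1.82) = -0.03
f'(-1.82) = 0.01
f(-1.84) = -0.03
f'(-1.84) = 0.01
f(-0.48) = -0.03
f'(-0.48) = -0.01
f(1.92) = 0.02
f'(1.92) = -0.03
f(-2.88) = -0.04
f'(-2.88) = 0.02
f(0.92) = -0.31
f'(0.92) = -3.72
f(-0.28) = -0.03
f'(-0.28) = -0.01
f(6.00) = 0.00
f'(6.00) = 0.00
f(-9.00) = -0.00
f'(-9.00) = -0.00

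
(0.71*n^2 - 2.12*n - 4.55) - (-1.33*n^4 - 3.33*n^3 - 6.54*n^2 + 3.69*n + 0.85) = 1.33*n^4 + 3.33*n^3 + 7.25*n^2 - 5.81*n - 5.4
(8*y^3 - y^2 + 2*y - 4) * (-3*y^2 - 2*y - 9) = -24*y^5 - 13*y^4 - 76*y^3 + 17*y^2 - 10*y + 36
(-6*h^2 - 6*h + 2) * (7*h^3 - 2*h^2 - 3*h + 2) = -42*h^5 - 30*h^4 + 44*h^3 + 2*h^2 - 18*h + 4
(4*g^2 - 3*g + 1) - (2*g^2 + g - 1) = 2*g^2 - 4*g + 2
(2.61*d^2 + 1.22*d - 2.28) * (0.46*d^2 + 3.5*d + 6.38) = 1.2006*d^4 + 9.6962*d^3 + 19.873*d^2 - 0.1964*d - 14.5464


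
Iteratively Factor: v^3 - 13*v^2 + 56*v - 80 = (v - 5)*(v^2 - 8*v + 16) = (v - 5)*(v - 4)*(v - 4)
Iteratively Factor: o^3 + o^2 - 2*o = (o + 2)*(o^2 - o) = o*(o + 2)*(o - 1)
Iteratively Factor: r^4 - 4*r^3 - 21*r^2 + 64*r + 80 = (r + 1)*(r^3 - 5*r^2 - 16*r + 80) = (r + 1)*(r + 4)*(r^2 - 9*r + 20) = (r - 5)*(r + 1)*(r + 4)*(r - 4)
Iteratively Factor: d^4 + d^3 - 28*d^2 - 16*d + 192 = (d + 4)*(d^3 - 3*d^2 - 16*d + 48) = (d - 3)*(d + 4)*(d^2 - 16) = (d - 3)*(d + 4)^2*(d - 4)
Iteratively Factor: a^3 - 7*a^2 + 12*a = (a - 4)*(a^2 - 3*a) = a*(a - 4)*(a - 3)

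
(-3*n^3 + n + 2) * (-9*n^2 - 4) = 27*n^5 + 3*n^3 - 18*n^2 - 4*n - 8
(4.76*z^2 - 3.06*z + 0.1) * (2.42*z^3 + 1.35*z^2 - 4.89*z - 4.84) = 11.5192*z^5 - 0.9792*z^4 - 27.1654*z^3 - 7.94*z^2 + 14.3214*z - 0.484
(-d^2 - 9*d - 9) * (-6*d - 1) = 6*d^3 + 55*d^2 + 63*d + 9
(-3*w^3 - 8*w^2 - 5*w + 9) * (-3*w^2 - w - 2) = 9*w^5 + 27*w^4 + 29*w^3 - 6*w^2 + w - 18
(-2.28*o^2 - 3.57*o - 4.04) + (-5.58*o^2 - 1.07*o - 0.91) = -7.86*o^2 - 4.64*o - 4.95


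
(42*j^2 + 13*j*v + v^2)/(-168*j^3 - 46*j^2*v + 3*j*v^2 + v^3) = (7*j + v)/(-28*j^2 - 3*j*v + v^2)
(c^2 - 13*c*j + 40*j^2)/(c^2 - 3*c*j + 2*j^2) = (c^2 - 13*c*j + 40*j^2)/(c^2 - 3*c*j + 2*j^2)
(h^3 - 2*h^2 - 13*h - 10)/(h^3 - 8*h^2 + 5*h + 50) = (h + 1)/(h - 5)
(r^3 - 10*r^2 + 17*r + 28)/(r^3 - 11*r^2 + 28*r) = (r + 1)/r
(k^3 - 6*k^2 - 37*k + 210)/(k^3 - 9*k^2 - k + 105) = (k + 6)/(k + 3)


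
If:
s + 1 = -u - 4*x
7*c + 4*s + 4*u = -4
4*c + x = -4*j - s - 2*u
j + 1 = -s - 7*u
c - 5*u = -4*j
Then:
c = 464/1551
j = 4/141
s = -53/33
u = 128/1551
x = 203/1551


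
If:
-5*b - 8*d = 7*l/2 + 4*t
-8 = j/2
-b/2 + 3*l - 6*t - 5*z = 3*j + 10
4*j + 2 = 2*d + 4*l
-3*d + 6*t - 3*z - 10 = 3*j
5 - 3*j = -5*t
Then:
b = 113918/2475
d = -52861/2475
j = -16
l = -11932/2475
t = -53/5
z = 31741/2475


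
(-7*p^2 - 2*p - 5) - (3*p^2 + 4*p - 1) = -10*p^2 - 6*p - 4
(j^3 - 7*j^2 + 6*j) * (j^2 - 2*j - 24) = j^5 - 9*j^4 - 4*j^3 + 156*j^2 - 144*j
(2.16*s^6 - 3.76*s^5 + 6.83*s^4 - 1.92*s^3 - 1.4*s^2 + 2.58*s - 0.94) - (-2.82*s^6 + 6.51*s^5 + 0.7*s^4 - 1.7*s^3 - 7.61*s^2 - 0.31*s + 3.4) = 4.98*s^6 - 10.27*s^5 + 6.13*s^4 - 0.22*s^3 + 6.21*s^2 + 2.89*s - 4.34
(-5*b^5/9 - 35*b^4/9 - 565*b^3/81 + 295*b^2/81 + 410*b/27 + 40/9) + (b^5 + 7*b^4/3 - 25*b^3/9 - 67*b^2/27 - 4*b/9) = 4*b^5/9 - 14*b^4/9 - 790*b^3/81 + 94*b^2/81 + 398*b/27 + 40/9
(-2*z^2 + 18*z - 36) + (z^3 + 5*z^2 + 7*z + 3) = z^3 + 3*z^2 + 25*z - 33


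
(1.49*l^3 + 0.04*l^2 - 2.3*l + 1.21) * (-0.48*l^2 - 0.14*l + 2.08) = -0.7152*l^5 - 0.2278*l^4 + 4.1976*l^3 - 0.1756*l^2 - 4.9534*l + 2.5168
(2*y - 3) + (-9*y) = -7*y - 3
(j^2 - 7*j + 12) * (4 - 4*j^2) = -4*j^4 + 28*j^3 - 44*j^2 - 28*j + 48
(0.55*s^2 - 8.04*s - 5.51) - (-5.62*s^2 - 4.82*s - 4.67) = 6.17*s^2 - 3.22*s - 0.84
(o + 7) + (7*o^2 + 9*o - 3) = 7*o^2 + 10*o + 4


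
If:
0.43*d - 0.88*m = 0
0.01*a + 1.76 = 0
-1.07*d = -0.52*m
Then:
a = -176.00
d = 0.00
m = 0.00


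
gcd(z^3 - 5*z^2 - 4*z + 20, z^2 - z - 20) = z - 5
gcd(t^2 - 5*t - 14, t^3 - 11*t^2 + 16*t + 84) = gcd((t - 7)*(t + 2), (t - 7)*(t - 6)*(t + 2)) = t^2 - 5*t - 14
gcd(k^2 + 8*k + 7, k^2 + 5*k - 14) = k + 7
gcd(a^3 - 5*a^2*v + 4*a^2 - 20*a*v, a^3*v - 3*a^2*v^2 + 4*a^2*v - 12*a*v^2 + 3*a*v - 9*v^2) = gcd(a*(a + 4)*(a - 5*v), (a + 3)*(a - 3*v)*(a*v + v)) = 1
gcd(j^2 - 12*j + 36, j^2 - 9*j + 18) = j - 6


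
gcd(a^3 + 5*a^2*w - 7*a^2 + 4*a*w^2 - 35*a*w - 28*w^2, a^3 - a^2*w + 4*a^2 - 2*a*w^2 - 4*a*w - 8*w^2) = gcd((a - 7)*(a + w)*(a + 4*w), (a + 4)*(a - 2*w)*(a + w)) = a + w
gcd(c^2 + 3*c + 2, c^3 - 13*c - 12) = c + 1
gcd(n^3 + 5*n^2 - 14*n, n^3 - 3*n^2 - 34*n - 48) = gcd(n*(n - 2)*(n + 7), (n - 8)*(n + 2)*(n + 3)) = 1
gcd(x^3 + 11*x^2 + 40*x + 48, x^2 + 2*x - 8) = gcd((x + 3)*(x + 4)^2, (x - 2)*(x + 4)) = x + 4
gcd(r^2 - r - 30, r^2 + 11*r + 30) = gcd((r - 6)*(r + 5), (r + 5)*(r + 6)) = r + 5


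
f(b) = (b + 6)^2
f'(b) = 2*b + 12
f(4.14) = 102.82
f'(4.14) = 20.28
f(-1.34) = 21.72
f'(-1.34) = 9.32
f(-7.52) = 2.31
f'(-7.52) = -3.04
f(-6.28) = 0.08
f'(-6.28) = -0.56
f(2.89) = 79.03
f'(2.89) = 17.78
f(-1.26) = 22.47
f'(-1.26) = 9.48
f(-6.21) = 0.04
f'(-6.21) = -0.42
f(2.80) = 77.44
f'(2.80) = 17.60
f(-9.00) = 9.00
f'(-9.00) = -6.00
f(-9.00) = 9.00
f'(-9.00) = -6.00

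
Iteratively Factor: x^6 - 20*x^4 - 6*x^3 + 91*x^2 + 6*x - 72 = (x + 3)*(x^5 - 3*x^4 - 11*x^3 + 27*x^2 + 10*x - 24) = (x - 4)*(x + 3)*(x^4 + x^3 - 7*x^2 - x + 6) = (x - 4)*(x + 1)*(x + 3)*(x^3 - 7*x + 6) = (x - 4)*(x - 2)*(x + 1)*(x + 3)*(x^2 + 2*x - 3) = (x - 4)*(x - 2)*(x - 1)*(x + 1)*(x + 3)*(x + 3)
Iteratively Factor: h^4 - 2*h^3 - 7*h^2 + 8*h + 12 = (h + 1)*(h^3 - 3*h^2 - 4*h + 12) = (h - 2)*(h + 1)*(h^2 - h - 6) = (h - 3)*(h - 2)*(h + 1)*(h + 2)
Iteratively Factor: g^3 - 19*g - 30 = (g + 2)*(g^2 - 2*g - 15) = (g - 5)*(g + 2)*(g + 3)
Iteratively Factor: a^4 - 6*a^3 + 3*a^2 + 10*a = (a)*(a^3 - 6*a^2 + 3*a + 10) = a*(a - 5)*(a^2 - a - 2) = a*(a - 5)*(a + 1)*(a - 2)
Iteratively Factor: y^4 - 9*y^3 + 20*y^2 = (y - 4)*(y^3 - 5*y^2) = y*(y - 4)*(y^2 - 5*y) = y^2*(y - 4)*(y - 5)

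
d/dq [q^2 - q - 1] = 2*q - 1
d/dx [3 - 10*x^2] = -20*x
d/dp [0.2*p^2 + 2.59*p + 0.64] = 0.4*p + 2.59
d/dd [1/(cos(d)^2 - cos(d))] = (-sin(d)/cos(d)^2 + 2*tan(d))/(cos(d) - 1)^2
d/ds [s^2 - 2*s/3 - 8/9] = 2*s - 2/3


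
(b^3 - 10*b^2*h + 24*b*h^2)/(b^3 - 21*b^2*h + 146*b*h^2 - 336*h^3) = b*(b - 4*h)/(b^2 - 15*b*h + 56*h^2)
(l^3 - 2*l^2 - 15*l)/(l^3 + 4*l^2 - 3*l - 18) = l*(l - 5)/(l^2 + l - 6)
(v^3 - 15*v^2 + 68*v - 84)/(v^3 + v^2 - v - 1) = (v^3 - 15*v^2 + 68*v - 84)/(v^3 + v^2 - v - 1)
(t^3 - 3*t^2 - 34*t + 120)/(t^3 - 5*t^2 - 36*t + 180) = (t - 4)/(t - 6)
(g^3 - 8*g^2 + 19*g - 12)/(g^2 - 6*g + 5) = (g^2 - 7*g + 12)/(g - 5)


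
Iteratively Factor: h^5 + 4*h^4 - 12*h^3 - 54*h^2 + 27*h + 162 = (h + 3)*(h^4 + h^3 - 15*h^2 - 9*h + 54) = (h + 3)^2*(h^3 - 2*h^2 - 9*h + 18) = (h - 2)*(h + 3)^2*(h^2 - 9) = (h - 3)*(h - 2)*(h + 3)^2*(h + 3)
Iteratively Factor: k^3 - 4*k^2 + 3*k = (k - 3)*(k^2 - k) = k*(k - 3)*(k - 1)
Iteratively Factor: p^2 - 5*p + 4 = (p - 1)*(p - 4)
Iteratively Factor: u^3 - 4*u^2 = (u)*(u^2 - 4*u) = u^2*(u - 4)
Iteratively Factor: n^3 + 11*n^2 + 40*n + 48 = (n + 4)*(n^2 + 7*n + 12) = (n + 3)*(n + 4)*(n + 4)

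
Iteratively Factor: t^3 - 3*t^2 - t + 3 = (t - 3)*(t^2 - 1) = (t - 3)*(t + 1)*(t - 1)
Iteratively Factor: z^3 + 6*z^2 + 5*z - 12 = (z + 3)*(z^2 + 3*z - 4) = (z + 3)*(z + 4)*(z - 1)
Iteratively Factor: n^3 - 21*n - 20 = (n + 1)*(n^2 - n - 20) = (n + 1)*(n + 4)*(n - 5)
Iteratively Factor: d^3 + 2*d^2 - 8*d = (d - 2)*(d^2 + 4*d) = (d - 2)*(d + 4)*(d)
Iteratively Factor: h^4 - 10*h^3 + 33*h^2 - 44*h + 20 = (h - 1)*(h^3 - 9*h^2 + 24*h - 20) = (h - 2)*(h - 1)*(h^2 - 7*h + 10) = (h - 5)*(h - 2)*(h - 1)*(h - 2)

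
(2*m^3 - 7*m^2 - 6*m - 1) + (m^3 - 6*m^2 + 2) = 3*m^3 - 13*m^2 - 6*m + 1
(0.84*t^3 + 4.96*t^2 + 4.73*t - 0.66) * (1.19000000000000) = 0.9996*t^3 + 5.9024*t^2 + 5.6287*t - 0.7854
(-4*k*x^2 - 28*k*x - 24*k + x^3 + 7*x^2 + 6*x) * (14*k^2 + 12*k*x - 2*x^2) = -56*k^3*x^2 - 392*k^3*x - 336*k^3 - 34*k^2*x^3 - 238*k^2*x^2 - 204*k^2*x + 20*k*x^4 + 140*k*x^3 + 120*k*x^2 - 2*x^5 - 14*x^4 - 12*x^3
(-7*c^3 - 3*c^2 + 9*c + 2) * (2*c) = -14*c^4 - 6*c^3 + 18*c^2 + 4*c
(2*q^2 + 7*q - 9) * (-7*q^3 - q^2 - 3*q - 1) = -14*q^5 - 51*q^4 + 50*q^3 - 14*q^2 + 20*q + 9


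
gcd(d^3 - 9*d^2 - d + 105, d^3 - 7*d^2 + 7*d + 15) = d - 5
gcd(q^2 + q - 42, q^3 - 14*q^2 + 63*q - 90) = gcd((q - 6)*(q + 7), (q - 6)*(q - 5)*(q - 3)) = q - 6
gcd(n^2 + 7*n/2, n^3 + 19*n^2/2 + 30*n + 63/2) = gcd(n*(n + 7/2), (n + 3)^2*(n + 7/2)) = n + 7/2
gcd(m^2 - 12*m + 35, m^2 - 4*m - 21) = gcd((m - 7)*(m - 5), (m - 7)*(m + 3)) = m - 7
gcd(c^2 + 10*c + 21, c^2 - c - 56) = c + 7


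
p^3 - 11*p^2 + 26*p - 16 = (p - 8)*(p - 2)*(p - 1)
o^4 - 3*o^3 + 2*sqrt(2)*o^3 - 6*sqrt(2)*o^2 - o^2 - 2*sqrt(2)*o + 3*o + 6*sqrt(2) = (o - 3)*(o - 1)*(o + 1)*(o + 2*sqrt(2))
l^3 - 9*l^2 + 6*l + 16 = (l - 8)*(l - 2)*(l + 1)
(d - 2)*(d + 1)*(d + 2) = d^3 + d^2 - 4*d - 4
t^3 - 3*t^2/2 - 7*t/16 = t*(t - 7/4)*(t + 1/4)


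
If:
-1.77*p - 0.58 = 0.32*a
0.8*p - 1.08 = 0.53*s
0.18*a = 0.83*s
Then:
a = -5.17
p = 0.61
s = -1.12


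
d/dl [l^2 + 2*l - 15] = 2*l + 2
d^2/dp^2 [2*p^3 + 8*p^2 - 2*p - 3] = 12*p + 16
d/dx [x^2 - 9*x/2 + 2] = 2*x - 9/2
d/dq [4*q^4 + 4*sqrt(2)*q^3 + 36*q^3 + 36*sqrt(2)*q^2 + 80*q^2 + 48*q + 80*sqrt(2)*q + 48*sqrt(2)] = 16*q^3 + 12*sqrt(2)*q^2 + 108*q^2 + 72*sqrt(2)*q + 160*q + 48 + 80*sqrt(2)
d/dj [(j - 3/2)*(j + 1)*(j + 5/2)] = 3*j^2 + 4*j - 11/4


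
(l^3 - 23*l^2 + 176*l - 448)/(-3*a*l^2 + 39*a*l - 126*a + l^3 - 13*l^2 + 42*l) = (-l^2 + 16*l - 64)/(3*a*l - 18*a - l^2 + 6*l)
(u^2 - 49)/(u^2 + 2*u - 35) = (u - 7)/(u - 5)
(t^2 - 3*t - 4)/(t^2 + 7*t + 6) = (t - 4)/(t + 6)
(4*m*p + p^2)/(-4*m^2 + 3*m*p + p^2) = p/(-m + p)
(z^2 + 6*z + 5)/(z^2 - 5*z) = (z^2 + 6*z + 5)/(z*(z - 5))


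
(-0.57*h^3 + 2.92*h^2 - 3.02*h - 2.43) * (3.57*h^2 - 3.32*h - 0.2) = -2.0349*h^5 + 12.3168*h^4 - 20.3618*h^3 + 0.767299999999999*h^2 + 8.6716*h + 0.486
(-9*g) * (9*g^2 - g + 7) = -81*g^3 + 9*g^2 - 63*g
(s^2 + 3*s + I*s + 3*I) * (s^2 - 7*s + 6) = s^4 - 4*s^3 + I*s^3 - 15*s^2 - 4*I*s^2 + 18*s - 15*I*s + 18*I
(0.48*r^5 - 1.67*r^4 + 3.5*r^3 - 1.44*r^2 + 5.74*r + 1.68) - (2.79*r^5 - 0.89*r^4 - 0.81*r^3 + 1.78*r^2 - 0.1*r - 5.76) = -2.31*r^5 - 0.78*r^4 + 4.31*r^3 - 3.22*r^2 + 5.84*r + 7.44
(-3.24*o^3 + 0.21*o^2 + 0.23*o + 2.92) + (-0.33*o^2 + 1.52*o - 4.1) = -3.24*o^3 - 0.12*o^2 + 1.75*o - 1.18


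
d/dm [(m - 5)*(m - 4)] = 2*m - 9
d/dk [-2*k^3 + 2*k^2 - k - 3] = -6*k^2 + 4*k - 1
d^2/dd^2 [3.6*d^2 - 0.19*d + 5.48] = 7.20000000000000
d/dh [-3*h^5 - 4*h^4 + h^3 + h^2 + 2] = h*(-15*h^3 - 16*h^2 + 3*h + 2)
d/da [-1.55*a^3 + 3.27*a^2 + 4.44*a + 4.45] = -4.65*a^2 + 6.54*a + 4.44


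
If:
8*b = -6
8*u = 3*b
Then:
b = -3/4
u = -9/32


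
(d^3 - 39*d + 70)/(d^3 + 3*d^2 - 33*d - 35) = (d - 2)/(d + 1)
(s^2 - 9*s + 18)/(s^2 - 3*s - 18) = (s - 3)/(s + 3)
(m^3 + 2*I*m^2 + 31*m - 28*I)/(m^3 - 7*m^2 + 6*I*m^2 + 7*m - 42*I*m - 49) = (m - 4*I)/(m - 7)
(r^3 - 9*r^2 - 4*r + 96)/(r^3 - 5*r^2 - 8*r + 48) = (r - 8)/(r - 4)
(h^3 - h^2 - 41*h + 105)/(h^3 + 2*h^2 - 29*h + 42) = (h - 5)/(h - 2)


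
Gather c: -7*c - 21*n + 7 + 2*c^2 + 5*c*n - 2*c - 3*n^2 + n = 2*c^2 + c*(5*n - 9) - 3*n^2 - 20*n + 7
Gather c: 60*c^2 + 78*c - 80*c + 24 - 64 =60*c^2 - 2*c - 40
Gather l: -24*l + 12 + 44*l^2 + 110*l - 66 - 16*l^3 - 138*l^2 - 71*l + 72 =-16*l^3 - 94*l^2 + 15*l + 18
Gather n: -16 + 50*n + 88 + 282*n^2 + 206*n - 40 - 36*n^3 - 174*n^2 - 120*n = -36*n^3 + 108*n^2 + 136*n + 32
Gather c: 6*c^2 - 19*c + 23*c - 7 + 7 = 6*c^2 + 4*c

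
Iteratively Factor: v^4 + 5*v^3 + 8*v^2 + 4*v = (v + 2)*(v^3 + 3*v^2 + 2*v) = (v + 2)^2*(v^2 + v) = (v + 1)*(v + 2)^2*(v)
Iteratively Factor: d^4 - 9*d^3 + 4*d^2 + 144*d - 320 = (d - 4)*(d^3 - 5*d^2 - 16*d + 80) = (d - 5)*(d - 4)*(d^2 - 16) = (d - 5)*(d - 4)*(d + 4)*(d - 4)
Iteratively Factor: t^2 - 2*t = (t - 2)*(t)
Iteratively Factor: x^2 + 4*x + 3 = (x + 3)*(x + 1)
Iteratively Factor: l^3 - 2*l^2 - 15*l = (l + 3)*(l^2 - 5*l) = l*(l + 3)*(l - 5)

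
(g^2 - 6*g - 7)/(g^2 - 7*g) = (g + 1)/g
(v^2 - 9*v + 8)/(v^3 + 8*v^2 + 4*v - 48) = (v^2 - 9*v + 8)/(v^3 + 8*v^2 + 4*v - 48)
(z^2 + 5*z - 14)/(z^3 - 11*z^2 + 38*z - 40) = (z + 7)/(z^2 - 9*z + 20)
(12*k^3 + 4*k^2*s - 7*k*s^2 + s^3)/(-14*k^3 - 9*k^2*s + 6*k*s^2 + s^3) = (-6*k + s)/(7*k + s)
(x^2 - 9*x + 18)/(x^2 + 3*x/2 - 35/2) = 2*(x^2 - 9*x + 18)/(2*x^2 + 3*x - 35)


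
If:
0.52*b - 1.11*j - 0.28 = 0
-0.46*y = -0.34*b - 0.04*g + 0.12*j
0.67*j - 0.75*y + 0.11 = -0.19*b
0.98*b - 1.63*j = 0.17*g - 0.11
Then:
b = -7.37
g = -6.32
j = -3.70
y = -5.03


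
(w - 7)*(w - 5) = w^2 - 12*w + 35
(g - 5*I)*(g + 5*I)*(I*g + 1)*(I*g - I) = -g^4 + g^3 + I*g^3 - 25*g^2 - I*g^2 + 25*g + 25*I*g - 25*I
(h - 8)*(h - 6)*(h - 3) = h^3 - 17*h^2 + 90*h - 144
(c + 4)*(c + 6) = c^2 + 10*c + 24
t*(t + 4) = t^2 + 4*t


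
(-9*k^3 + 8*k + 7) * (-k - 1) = 9*k^4 + 9*k^3 - 8*k^2 - 15*k - 7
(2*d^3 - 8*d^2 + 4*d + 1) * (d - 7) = 2*d^4 - 22*d^3 + 60*d^2 - 27*d - 7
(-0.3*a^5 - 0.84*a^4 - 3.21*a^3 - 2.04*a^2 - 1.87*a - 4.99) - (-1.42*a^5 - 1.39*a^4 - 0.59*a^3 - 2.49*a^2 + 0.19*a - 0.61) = 1.12*a^5 + 0.55*a^4 - 2.62*a^3 + 0.45*a^2 - 2.06*a - 4.38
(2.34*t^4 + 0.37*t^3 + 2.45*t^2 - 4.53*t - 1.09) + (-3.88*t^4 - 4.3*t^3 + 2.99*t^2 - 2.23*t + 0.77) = -1.54*t^4 - 3.93*t^3 + 5.44*t^2 - 6.76*t - 0.32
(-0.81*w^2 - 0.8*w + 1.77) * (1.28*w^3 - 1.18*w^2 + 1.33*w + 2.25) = -1.0368*w^5 - 0.0682*w^4 + 2.1323*w^3 - 4.9751*w^2 + 0.5541*w + 3.9825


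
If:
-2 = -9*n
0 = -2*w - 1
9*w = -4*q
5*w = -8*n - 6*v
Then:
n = 2/9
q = 9/8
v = 13/108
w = -1/2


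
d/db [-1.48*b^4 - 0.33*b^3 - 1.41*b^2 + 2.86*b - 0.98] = -5.92*b^3 - 0.99*b^2 - 2.82*b + 2.86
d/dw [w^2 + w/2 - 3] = 2*w + 1/2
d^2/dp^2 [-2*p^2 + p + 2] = -4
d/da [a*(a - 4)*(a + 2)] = 3*a^2 - 4*a - 8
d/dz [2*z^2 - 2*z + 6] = 4*z - 2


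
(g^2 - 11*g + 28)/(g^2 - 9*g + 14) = (g - 4)/(g - 2)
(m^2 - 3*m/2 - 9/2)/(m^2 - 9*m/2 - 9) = (m - 3)/(m - 6)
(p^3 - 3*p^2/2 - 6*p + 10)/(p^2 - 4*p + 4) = p + 5/2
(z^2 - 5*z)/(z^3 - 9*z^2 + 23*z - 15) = z/(z^2 - 4*z + 3)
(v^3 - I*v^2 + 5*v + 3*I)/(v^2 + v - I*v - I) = (v^3 - I*v^2 + 5*v + 3*I)/(v^2 + v - I*v - I)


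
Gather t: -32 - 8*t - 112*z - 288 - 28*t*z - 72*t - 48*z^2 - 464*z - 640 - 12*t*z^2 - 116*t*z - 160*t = t*(-12*z^2 - 144*z - 240) - 48*z^2 - 576*z - 960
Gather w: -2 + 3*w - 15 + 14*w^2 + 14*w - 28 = 14*w^2 + 17*w - 45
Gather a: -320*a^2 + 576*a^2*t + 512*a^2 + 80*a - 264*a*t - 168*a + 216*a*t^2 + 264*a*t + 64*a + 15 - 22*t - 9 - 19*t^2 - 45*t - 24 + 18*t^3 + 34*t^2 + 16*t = a^2*(576*t + 192) + a*(216*t^2 - 24) + 18*t^3 + 15*t^2 - 51*t - 18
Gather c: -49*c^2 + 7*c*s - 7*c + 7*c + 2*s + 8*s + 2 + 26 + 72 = -49*c^2 + 7*c*s + 10*s + 100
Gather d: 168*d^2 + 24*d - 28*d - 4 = 168*d^2 - 4*d - 4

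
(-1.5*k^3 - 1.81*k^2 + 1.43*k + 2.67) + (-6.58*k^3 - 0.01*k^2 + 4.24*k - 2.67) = -8.08*k^3 - 1.82*k^2 + 5.67*k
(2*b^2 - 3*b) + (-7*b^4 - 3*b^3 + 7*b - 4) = -7*b^4 - 3*b^3 + 2*b^2 + 4*b - 4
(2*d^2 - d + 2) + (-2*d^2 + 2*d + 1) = d + 3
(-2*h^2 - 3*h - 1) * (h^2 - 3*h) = -2*h^4 + 3*h^3 + 8*h^2 + 3*h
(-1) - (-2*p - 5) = 2*p + 4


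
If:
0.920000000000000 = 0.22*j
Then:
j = 4.18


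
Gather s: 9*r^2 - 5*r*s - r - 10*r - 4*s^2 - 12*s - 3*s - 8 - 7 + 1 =9*r^2 - 11*r - 4*s^2 + s*(-5*r - 15) - 14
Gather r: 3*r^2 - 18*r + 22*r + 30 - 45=3*r^2 + 4*r - 15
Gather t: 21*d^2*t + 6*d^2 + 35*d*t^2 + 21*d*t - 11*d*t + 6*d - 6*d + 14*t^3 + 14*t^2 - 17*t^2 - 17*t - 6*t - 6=6*d^2 + 14*t^3 + t^2*(35*d - 3) + t*(21*d^2 + 10*d - 23) - 6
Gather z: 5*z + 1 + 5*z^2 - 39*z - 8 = 5*z^2 - 34*z - 7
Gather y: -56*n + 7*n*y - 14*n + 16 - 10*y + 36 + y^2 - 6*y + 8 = -70*n + y^2 + y*(7*n - 16) + 60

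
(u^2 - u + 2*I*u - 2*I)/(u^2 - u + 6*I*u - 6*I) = (u + 2*I)/(u + 6*I)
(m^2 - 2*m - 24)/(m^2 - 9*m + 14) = (m^2 - 2*m - 24)/(m^2 - 9*m + 14)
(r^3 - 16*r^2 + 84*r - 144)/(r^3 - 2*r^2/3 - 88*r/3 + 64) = 3*(r^2 - 12*r + 36)/(3*r^2 + 10*r - 48)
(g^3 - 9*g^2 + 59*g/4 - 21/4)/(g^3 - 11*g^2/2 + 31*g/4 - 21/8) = 2*(g - 7)/(2*g - 7)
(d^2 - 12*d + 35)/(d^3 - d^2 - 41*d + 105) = (d - 7)/(d^2 + 4*d - 21)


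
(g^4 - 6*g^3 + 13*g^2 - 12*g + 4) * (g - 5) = g^5 - 11*g^4 + 43*g^3 - 77*g^2 + 64*g - 20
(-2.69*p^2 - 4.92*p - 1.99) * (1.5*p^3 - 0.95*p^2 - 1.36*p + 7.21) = -4.035*p^5 - 4.8245*p^4 + 5.3474*p^3 - 10.8132*p^2 - 32.7668*p - 14.3479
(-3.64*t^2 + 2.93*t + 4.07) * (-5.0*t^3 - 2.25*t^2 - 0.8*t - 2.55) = 18.2*t^5 - 6.46*t^4 - 24.0305*t^3 - 2.2195*t^2 - 10.7275*t - 10.3785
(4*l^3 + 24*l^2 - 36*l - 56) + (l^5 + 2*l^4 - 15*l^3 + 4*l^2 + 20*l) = l^5 + 2*l^4 - 11*l^3 + 28*l^2 - 16*l - 56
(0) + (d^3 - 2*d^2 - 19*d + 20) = d^3 - 2*d^2 - 19*d + 20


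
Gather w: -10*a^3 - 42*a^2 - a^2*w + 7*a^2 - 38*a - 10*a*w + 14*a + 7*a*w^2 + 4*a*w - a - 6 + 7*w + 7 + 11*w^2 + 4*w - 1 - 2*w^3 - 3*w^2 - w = -10*a^3 - 35*a^2 - 25*a - 2*w^3 + w^2*(7*a + 8) + w*(-a^2 - 6*a + 10)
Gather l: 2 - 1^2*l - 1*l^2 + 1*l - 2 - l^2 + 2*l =-2*l^2 + 2*l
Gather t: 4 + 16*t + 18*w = 16*t + 18*w + 4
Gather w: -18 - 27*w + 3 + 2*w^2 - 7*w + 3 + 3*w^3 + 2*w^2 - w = 3*w^3 + 4*w^2 - 35*w - 12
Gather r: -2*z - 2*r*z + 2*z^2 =-2*r*z + 2*z^2 - 2*z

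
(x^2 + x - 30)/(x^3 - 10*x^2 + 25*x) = (x + 6)/(x*(x - 5))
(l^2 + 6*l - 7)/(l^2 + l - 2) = (l + 7)/(l + 2)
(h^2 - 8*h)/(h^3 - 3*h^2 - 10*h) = (8 - h)/(-h^2 + 3*h + 10)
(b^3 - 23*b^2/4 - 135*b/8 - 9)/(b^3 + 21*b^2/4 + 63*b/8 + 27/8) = (b - 8)/(b + 3)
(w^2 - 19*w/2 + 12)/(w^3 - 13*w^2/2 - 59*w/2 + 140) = (2*w - 3)/(2*w^2 + 3*w - 35)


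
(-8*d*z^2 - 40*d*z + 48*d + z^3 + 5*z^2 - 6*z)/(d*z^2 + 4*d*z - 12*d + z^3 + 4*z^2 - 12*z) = (-8*d*z + 8*d + z^2 - z)/(d*z - 2*d + z^2 - 2*z)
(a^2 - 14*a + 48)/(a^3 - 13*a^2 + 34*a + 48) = 1/(a + 1)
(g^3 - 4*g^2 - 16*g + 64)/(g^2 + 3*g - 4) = (g^2 - 8*g + 16)/(g - 1)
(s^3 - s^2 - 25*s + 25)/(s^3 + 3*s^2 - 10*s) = (s^2 - 6*s + 5)/(s*(s - 2))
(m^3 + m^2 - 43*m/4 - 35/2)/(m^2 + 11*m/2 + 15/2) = (m^2 - 3*m/2 - 7)/(m + 3)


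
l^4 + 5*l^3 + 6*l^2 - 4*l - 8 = (l - 1)*(l + 2)^3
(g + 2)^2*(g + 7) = g^3 + 11*g^2 + 32*g + 28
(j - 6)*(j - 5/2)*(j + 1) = j^3 - 15*j^2/2 + 13*j/2 + 15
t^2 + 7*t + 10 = (t + 2)*(t + 5)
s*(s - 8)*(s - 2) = s^3 - 10*s^2 + 16*s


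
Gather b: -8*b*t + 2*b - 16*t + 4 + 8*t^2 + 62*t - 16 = b*(2 - 8*t) + 8*t^2 + 46*t - 12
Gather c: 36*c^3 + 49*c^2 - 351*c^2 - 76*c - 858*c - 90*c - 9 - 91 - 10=36*c^3 - 302*c^2 - 1024*c - 110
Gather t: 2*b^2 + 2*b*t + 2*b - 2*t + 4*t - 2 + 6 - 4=2*b^2 + 2*b + t*(2*b + 2)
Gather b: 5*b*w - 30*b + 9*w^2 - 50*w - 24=b*(5*w - 30) + 9*w^2 - 50*w - 24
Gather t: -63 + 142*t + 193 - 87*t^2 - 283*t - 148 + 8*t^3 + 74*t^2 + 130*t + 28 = 8*t^3 - 13*t^2 - 11*t + 10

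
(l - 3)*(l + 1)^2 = l^3 - l^2 - 5*l - 3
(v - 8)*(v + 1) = v^2 - 7*v - 8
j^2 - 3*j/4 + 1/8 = (j - 1/2)*(j - 1/4)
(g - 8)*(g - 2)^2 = g^3 - 12*g^2 + 36*g - 32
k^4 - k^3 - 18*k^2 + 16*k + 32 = (k - 4)*(k - 2)*(k + 1)*(k + 4)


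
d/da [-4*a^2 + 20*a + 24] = 20 - 8*a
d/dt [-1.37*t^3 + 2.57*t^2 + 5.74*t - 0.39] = -4.11*t^2 + 5.14*t + 5.74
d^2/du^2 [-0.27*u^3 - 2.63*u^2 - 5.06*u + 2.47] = -1.62*u - 5.26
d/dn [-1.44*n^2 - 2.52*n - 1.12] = -2.88*n - 2.52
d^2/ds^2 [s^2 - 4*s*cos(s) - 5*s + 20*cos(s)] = 4*s*cos(s) + 8*sin(s) - 20*cos(s) + 2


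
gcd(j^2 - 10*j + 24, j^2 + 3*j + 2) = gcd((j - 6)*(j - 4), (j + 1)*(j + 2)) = 1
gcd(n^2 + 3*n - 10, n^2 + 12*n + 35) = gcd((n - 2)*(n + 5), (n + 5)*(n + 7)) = n + 5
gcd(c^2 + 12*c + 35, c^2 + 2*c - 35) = c + 7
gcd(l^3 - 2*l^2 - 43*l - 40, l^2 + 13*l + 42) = 1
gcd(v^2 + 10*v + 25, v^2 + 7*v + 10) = v + 5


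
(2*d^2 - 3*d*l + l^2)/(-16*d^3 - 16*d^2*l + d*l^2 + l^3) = (-2*d^2 + 3*d*l - l^2)/(16*d^3 + 16*d^2*l - d*l^2 - l^3)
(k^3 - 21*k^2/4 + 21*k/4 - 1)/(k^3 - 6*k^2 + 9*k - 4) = (k - 1/4)/(k - 1)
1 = 1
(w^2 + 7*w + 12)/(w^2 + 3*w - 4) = (w + 3)/(w - 1)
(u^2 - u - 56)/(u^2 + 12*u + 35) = (u - 8)/(u + 5)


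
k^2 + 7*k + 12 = (k + 3)*(k + 4)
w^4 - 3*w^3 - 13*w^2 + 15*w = w*(w - 5)*(w - 1)*(w + 3)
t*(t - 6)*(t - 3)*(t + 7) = t^4 - 2*t^3 - 45*t^2 + 126*t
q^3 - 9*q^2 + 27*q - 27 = (q - 3)^3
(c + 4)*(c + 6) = c^2 + 10*c + 24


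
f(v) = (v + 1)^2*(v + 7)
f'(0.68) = 28.63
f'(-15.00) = 420.00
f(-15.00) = -1568.00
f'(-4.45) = -5.69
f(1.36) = 46.56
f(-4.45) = 30.35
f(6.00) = 637.00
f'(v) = (v + 1)^2 + (v + 7)*(2*v + 2)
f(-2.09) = 5.83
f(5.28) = 484.30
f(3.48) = 210.34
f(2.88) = 148.74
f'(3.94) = 132.49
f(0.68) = 21.68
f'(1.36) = 45.03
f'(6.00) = 231.00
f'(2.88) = 91.72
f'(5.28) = 193.68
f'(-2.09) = -9.52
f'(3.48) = 113.97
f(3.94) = 266.98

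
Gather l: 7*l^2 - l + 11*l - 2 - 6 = 7*l^2 + 10*l - 8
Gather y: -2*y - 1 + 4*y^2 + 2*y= 4*y^2 - 1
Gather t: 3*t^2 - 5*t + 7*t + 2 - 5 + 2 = 3*t^2 + 2*t - 1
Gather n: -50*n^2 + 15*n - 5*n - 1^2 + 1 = -50*n^2 + 10*n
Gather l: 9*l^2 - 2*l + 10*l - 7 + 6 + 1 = 9*l^2 + 8*l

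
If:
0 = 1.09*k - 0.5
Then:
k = 0.46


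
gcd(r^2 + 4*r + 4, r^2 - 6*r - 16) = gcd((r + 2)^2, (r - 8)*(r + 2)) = r + 2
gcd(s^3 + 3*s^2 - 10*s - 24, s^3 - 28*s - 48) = s^2 + 6*s + 8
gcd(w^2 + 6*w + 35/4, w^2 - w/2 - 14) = w + 7/2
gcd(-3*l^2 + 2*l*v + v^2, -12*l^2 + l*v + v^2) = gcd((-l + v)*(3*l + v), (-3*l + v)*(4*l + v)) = 1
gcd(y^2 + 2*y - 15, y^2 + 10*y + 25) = y + 5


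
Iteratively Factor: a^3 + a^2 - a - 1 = (a - 1)*(a^2 + 2*a + 1) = (a - 1)*(a + 1)*(a + 1)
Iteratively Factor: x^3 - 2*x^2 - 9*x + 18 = (x - 2)*(x^2 - 9) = (x - 2)*(x + 3)*(x - 3)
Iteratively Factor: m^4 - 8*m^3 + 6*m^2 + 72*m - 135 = (m - 3)*(m^3 - 5*m^2 - 9*m + 45) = (m - 5)*(m - 3)*(m^2 - 9) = (m - 5)*(m - 3)*(m + 3)*(m - 3)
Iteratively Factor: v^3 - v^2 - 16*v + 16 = (v - 1)*(v^2 - 16) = (v - 4)*(v - 1)*(v + 4)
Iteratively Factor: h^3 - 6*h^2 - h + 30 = (h - 5)*(h^2 - h - 6) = (h - 5)*(h + 2)*(h - 3)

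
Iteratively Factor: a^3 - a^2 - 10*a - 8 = (a + 1)*(a^2 - 2*a - 8) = (a + 1)*(a + 2)*(a - 4)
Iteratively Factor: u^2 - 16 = (u - 4)*(u + 4)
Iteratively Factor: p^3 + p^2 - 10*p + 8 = (p + 4)*(p^2 - 3*p + 2) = (p - 1)*(p + 4)*(p - 2)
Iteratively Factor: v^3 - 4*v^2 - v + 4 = (v - 1)*(v^2 - 3*v - 4) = (v - 1)*(v + 1)*(v - 4)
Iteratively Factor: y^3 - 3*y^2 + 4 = (y - 2)*(y^2 - y - 2) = (y - 2)*(y + 1)*(y - 2)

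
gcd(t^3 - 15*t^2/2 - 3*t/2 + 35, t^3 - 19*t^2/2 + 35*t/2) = t^2 - 19*t/2 + 35/2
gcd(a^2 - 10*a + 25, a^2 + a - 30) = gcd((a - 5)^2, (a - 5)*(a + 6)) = a - 5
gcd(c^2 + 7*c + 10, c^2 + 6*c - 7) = 1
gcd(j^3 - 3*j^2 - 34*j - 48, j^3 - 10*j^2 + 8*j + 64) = j^2 - 6*j - 16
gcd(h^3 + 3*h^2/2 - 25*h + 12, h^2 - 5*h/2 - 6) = h - 4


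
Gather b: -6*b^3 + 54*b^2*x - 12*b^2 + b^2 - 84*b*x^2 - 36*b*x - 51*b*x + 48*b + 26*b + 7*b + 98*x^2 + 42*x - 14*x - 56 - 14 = -6*b^3 + b^2*(54*x - 11) + b*(-84*x^2 - 87*x + 81) + 98*x^2 + 28*x - 70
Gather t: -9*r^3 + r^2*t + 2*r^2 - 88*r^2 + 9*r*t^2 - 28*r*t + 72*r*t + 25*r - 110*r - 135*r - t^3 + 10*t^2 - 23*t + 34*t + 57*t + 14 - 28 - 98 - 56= -9*r^3 - 86*r^2 - 220*r - t^3 + t^2*(9*r + 10) + t*(r^2 + 44*r + 68) - 168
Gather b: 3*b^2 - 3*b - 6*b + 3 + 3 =3*b^2 - 9*b + 6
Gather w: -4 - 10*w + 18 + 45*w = 35*w + 14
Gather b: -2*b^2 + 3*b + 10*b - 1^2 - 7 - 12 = -2*b^2 + 13*b - 20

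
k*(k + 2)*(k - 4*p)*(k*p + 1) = k^4*p - 4*k^3*p^2 + 2*k^3*p + k^3 - 8*k^2*p^2 - 4*k^2*p + 2*k^2 - 8*k*p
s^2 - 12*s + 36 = (s - 6)^2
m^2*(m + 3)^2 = m^4 + 6*m^3 + 9*m^2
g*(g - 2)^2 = g^3 - 4*g^2 + 4*g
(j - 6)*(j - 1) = j^2 - 7*j + 6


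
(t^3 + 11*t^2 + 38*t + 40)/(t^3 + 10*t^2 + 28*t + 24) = (t^2 + 9*t + 20)/(t^2 + 8*t + 12)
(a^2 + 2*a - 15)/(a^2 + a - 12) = (a + 5)/(a + 4)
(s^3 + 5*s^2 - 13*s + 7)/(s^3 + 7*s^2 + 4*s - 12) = (s^2 + 6*s - 7)/(s^2 + 8*s + 12)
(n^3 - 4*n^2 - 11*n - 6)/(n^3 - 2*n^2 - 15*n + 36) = (n^3 - 4*n^2 - 11*n - 6)/(n^3 - 2*n^2 - 15*n + 36)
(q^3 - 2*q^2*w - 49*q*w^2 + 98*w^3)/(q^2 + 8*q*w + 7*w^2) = (q^2 - 9*q*w + 14*w^2)/(q + w)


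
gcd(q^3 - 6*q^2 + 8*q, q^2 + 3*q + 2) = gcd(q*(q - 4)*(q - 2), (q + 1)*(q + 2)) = 1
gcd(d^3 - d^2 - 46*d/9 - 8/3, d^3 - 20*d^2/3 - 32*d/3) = d + 4/3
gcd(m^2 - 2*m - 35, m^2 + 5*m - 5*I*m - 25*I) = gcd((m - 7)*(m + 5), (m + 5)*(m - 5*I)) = m + 5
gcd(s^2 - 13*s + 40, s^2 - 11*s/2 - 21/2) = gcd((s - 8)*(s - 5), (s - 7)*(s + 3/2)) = 1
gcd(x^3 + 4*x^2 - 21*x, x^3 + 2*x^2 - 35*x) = x^2 + 7*x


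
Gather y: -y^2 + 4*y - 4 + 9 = -y^2 + 4*y + 5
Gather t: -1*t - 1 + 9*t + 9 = 8*t + 8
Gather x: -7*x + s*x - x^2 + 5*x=-x^2 + x*(s - 2)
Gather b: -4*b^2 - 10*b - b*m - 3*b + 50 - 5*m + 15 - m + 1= -4*b^2 + b*(-m - 13) - 6*m + 66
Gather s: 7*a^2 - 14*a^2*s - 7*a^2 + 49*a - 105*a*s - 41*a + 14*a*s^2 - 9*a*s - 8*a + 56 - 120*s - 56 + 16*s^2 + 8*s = s^2*(14*a + 16) + s*(-14*a^2 - 114*a - 112)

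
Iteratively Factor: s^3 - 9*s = (s - 3)*(s^2 + 3*s) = (s - 3)*(s + 3)*(s)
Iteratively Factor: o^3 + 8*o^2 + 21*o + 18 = (o + 3)*(o^2 + 5*o + 6) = (o + 2)*(o + 3)*(o + 3)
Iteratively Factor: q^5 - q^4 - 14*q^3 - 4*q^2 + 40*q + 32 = (q + 2)*(q^4 - 3*q^3 - 8*q^2 + 12*q + 16) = (q - 4)*(q + 2)*(q^3 + q^2 - 4*q - 4) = (q - 4)*(q + 2)^2*(q^2 - q - 2) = (q - 4)*(q - 2)*(q + 2)^2*(q + 1)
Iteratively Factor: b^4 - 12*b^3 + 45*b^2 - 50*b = (b - 2)*(b^3 - 10*b^2 + 25*b) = (b - 5)*(b - 2)*(b^2 - 5*b) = (b - 5)^2*(b - 2)*(b)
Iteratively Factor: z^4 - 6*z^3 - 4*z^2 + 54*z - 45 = (z - 5)*(z^3 - z^2 - 9*z + 9) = (z - 5)*(z - 3)*(z^2 + 2*z - 3) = (z - 5)*(z - 3)*(z - 1)*(z + 3)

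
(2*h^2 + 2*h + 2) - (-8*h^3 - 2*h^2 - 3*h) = 8*h^3 + 4*h^2 + 5*h + 2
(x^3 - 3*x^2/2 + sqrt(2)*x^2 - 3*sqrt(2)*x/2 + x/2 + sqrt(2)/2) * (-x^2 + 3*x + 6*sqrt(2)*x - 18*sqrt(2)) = -x^5 + 9*x^4/2 + 5*sqrt(2)*x^4 - 45*sqrt(2)*x^3/2 + 7*x^3 - 105*x^2/2 + 25*sqrt(2)*x^2 - 15*sqrt(2)*x/2 + 60*x - 18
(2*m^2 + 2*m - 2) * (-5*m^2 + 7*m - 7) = -10*m^4 + 4*m^3 + 10*m^2 - 28*m + 14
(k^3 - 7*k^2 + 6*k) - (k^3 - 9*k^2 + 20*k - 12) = 2*k^2 - 14*k + 12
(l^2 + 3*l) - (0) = l^2 + 3*l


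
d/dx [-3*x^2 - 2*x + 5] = -6*x - 2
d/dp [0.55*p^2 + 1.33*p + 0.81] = 1.1*p + 1.33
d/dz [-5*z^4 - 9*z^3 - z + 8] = -20*z^3 - 27*z^2 - 1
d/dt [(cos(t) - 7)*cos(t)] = (7 - 2*cos(t))*sin(t)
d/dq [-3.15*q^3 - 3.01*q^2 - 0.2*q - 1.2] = -9.45*q^2 - 6.02*q - 0.2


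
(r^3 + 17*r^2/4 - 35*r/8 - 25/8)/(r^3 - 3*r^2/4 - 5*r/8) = (r + 5)/r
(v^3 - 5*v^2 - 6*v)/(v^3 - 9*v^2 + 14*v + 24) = v/(v - 4)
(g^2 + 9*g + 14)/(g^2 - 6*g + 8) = (g^2 + 9*g + 14)/(g^2 - 6*g + 8)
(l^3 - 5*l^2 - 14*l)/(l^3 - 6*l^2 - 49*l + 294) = l*(l + 2)/(l^2 + l - 42)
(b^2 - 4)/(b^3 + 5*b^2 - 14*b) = (b + 2)/(b*(b + 7))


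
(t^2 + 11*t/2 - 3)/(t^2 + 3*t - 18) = (t - 1/2)/(t - 3)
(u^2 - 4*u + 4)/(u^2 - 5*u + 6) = (u - 2)/(u - 3)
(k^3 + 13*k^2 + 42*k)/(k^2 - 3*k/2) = 2*(k^2 + 13*k + 42)/(2*k - 3)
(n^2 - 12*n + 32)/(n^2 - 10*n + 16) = (n - 4)/(n - 2)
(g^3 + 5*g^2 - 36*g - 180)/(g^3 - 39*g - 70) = (g^2 - 36)/(g^2 - 5*g - 14)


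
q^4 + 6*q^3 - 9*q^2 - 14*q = q*(q - 2)*(q + 1)*(q + 7)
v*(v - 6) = v^2 - 6*v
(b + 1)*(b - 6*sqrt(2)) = b^2 - 6*sqrt(2)*b + b - 6*sqrt(2)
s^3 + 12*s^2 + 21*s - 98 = (s - 2)*(s + 7)^2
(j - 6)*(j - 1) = j^2 - 7*j + 6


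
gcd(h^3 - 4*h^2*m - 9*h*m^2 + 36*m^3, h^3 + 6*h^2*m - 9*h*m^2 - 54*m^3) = h^2 - 9*m^2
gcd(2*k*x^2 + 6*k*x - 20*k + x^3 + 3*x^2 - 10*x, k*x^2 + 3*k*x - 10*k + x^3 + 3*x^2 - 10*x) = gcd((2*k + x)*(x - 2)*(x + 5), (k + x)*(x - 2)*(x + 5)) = x^2 + 3*x - 10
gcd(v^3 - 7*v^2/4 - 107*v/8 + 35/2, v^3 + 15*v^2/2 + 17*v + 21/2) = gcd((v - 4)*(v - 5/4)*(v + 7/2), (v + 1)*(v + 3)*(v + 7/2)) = v + 7/2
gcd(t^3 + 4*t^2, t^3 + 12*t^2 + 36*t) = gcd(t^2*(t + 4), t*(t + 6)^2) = t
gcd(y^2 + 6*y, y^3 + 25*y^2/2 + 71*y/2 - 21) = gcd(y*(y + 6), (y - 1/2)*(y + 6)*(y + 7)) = y + 6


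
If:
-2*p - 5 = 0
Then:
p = -5/2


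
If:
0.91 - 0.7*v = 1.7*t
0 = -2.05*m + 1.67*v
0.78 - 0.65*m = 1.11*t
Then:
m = 2.09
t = -0.52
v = 2.56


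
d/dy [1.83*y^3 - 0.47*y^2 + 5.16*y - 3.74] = 5.49*y^2 - 0.94*y + 5.16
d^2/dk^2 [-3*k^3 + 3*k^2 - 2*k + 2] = 6 - 18*k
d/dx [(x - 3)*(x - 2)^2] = (x - 2)*(3*x - 8)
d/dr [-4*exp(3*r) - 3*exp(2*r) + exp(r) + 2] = (-12*exp(2*r) - 6*exp(r) + 1)*exp(r)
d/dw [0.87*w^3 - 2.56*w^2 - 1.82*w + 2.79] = 2.61*w^2 - 5.12*w - 1.82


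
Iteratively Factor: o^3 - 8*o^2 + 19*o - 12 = (o - 4)*(o^2 - 4*o + 3) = (o - 4)*(o - 3)*(o - 1)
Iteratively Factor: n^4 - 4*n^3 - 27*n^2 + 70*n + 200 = (n + 2)*(n^3 - 6*n^2 - 15*n + 100) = (n + 2)*(n + 4)*(n^2 - 10*n + 25) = (n - 5)*(n + 2)*(n + 4)*(n - 5)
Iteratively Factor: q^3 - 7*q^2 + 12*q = (q - 3)*(q^2 - 4*q) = (q - 4)*(q - 3)*(q)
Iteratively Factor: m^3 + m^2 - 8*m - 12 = (m + 2)*(m^2 - m - 6) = (m - 3)*(m + 2)*(m + 2)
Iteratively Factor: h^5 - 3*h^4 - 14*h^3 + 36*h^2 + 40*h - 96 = (h + 3)*(h^4 - 6*h^3 + 4*h^2 + 24*h - 32) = (h + 2)*(h + 3)*(h^3 - 8*h^2 + 20*h - 16) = (h - 4)*(h + 2)*(h + 3)*(h^2 - 4*h + 4) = (h - 4)*(h - 2)*(h + 2)*(h + 3)*(h - 2)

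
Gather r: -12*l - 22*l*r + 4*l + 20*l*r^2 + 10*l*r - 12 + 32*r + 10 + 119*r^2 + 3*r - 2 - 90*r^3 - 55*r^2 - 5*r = -8*l - 90*r^3 + r^2*(20*l + 64) + r*(30 - 12*l) - 4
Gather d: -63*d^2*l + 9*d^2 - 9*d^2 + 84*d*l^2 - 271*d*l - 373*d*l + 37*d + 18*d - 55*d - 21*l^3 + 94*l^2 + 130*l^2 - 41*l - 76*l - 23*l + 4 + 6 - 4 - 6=-63*d^2*l + d*(84*l^2 - 644*l) - 21*l^3 + 224*l^2 - 140*l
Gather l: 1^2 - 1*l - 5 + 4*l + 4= 3*l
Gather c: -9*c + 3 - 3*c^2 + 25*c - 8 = -3*c^2 + 16*c - 5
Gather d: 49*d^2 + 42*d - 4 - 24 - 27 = 49*d^2 + 42*d - 55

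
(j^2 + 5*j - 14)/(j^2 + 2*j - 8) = (j + 7)/(j + 4)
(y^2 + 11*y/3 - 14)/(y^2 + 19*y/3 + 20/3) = (3*y^2 + 11*y - 42)/(3*y^2 + 19*y + 20)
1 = 1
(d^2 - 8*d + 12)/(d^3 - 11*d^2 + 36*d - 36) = 1/(d - 3)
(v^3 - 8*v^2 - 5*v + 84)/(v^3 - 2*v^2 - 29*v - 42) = (v - 4)/(v + 2)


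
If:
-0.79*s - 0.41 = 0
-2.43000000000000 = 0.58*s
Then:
No Solution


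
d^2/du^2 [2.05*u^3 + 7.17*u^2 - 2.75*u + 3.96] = 12.3*u + 14.34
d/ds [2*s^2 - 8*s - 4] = 4*s - 8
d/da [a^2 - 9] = 2*a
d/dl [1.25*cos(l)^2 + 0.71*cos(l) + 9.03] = -(2.5*cos(l) + 0.71)*sin(l)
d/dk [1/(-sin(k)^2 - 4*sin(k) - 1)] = 2*(sin(k) + 2)*cos(k)/(sin(k)^2 + 4*sin(k) + 1)^2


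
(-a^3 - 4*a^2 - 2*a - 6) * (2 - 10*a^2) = 10*a^5 + 40*a^4 + 18*a^3 + 52*a^2 - 4*a - 12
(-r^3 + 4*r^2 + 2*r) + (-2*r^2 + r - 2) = -r^3 + 2*r^2 + 3*r - 2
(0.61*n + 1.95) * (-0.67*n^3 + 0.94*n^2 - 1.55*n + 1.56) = -0.4087*n^4 - 0.7331*n^3 + 0.8875*n^2 - 2.0709*n + 3.042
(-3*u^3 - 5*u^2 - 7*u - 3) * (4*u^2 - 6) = -12*u^5 - 20*u^4 - 10*u^3 + 18*u^2 + 42*u + 18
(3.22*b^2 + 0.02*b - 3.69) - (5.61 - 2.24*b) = 3.22*b^2 + 2.26*b - 9.3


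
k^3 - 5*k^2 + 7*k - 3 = (k - 3)*(k - 1)^2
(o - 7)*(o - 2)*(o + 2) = o^3 - 7*o^2 - 4*o + 28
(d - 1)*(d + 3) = d^2 + 2*d - 3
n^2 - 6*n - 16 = (n - 8)*(n + 2)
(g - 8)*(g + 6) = g^2 - 2*g - 48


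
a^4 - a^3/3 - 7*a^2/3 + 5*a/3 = a*(a - 1)^2*(a + 5/3)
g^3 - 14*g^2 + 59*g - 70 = (g - 7)*(g - 5)*(g - 2)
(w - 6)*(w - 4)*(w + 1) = w^3 - 9*w^2 + 14*w + 24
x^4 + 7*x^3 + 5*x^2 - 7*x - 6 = (x - 1)*(x + 1)^2*(x + 6)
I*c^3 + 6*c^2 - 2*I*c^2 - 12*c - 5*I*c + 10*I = (c - 2)*(c - 5*I)*(I*c + 1)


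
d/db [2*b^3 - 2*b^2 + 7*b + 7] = 6*b^2 - 4*b + 7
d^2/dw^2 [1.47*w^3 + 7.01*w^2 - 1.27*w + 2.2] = 8.82*w + 14.02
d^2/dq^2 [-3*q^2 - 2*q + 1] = -6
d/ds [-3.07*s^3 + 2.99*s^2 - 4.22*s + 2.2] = -9.21*s^2 + 5.98*s - 4.22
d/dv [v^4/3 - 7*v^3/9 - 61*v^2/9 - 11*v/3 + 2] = 4*v^3/3 - 7*v^2/3 - 122*v/9 - 11/3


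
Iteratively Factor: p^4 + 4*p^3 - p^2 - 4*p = (p + 1)*(p^3 + 3*p^2 - 4*p) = p*(p + 1)*(p^2 + 3*p - 4) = p*(p + 1)*(p + 4)*(p - 1)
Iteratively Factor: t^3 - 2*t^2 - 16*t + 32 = (t - 4)*(t^2 + 2*t - 8) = (t - 4)*(t + 4)*(t - 2)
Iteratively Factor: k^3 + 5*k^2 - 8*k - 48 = (k + 4)*(k^2 + k - 12) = (k + 4)^2*(k - 3)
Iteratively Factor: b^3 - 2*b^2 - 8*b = (b + 2)*(b^2 - 4*b) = b*(b + 2)*(b - 4)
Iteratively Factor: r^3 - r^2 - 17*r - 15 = (r + 3)*(r^2 - 4*r - 5) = (r + 1)*(r + 3)*(r - 5)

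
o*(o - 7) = o^2 - 7*o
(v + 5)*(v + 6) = v^2 + 11*v + 30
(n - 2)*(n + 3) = n^2 + n - 6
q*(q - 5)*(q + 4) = q^3 - q^2 - 20*q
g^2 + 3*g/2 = g*(g + 3/2)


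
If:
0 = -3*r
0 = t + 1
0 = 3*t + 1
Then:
No Solution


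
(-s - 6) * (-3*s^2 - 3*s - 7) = 3*s^3 + 21*s^2 + 25*s + 42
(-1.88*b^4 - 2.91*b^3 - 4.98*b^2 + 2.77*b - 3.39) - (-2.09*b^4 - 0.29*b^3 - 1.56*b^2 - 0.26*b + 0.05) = 0.21*b^4 - 2.62*b^3 - 3.42*b^2 + 3.03*b - 3.44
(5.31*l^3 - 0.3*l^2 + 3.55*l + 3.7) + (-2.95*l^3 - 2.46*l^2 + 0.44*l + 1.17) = 2.36*l^3 - 2.76*l^2 + 3.99*l + 4.87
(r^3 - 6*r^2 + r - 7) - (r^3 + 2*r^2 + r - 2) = -8*r^2 - 5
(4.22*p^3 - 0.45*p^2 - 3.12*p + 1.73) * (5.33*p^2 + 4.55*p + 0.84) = 22.4926*p^5 + 16.8025*p^4 - 15.1323*p^3 - 5.3531*p^2 + 5.2507*p + 1.4532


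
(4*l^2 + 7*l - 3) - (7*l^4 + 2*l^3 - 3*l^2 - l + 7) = -7*l^4 - 2*l^3 + 7*l^2 + 8*l - 10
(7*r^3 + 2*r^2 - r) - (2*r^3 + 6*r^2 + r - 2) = 5*r^3 - 4*r^2 - 2*r + 2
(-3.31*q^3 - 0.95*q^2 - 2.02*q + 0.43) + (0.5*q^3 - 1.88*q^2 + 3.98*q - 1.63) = -2.81*q^3 - 2.83*q^2 + 1.96*q - 1.2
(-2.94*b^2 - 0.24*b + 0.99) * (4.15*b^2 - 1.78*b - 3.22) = -12.201*b^4 + 4.2372*b^3 + 14.0025*b^2 - 0.9894*b - 3.1878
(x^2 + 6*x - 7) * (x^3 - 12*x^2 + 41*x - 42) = x^5 - 6*x^4 - 38*x^3 + 288*x^2 - 539*x + 294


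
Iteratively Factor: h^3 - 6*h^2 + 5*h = (h)*(h^2 - 6*h + 5) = h*(h - 1)*(h - 5)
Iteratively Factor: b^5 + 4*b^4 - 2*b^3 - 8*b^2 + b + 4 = (b - 1)*(b^4 + 5*b^3 + 3*b^2 - 5*b - 4) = (b - 1)*(b + 1)*(b^3 + 4*b^2 - b - 4) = (b - 1)^2*(b + 1)*(b^2 + 5*b + 4) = (b - 1)^2*(b + 1)*(b + 4)*(b + 1)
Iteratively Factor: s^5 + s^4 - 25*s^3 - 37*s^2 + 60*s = (s - 1)*(s^4 + 2*s^3 - 23*s^2 - 60*s) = (s - 1)*(s + 4)*(s^3 - 2*s^2 - 15*s) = (s - 5)*(s - 1)*(s + 4)*(s^2 + 3*s) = (s - 5)*(s - 1)*(s + 3)*(s + 4)*(s)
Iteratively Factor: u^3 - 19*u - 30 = (u - 5)*(u^2 + 5*u + 6) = (u - 5)*(u + 3)*(u + 2)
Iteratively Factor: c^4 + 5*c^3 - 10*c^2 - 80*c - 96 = (c + 2)*(c^3 + 3*c^2 - 16*c - 48) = (c + 2)*(c + 4)*(c^2 - c - 12) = (c - 4)*(c + 2)*(c + 4)*(c + 3)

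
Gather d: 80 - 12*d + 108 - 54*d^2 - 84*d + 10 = -54*d^2 - 96*d + 198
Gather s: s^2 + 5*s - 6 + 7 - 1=s^2 + 5*s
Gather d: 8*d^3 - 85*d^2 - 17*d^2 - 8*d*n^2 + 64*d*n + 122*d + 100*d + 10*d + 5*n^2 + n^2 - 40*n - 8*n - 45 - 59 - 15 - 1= 8*d^3 - 102*d^2 + d*(-8*n^2 + 64*n + 232) + 6*n^2 - 48*n - 120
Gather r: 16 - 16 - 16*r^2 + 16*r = -16*r^2 + 16*r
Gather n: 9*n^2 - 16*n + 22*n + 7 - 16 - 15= 9*n^2 + 6*n - 24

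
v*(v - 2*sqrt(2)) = v^2 - 2*sqrt(2)*v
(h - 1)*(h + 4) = h^2 + 3*h - 4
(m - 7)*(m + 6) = m^2 - m - 42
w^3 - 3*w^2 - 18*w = w*(w - 6)*(w + 3)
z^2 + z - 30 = (z - 5)*(z + 6)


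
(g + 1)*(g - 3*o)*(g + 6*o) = g^3 + 3*g^2*o + g^2 - 18*g*o^2 + 3*g*o - 18*o^2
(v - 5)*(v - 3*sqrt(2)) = v^2 - 5*v - 3*sqrt(2)*v + 15*sqrt(2)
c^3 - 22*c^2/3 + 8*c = c*(c - 6)*(c - 4/3)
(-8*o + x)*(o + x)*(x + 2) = -8*o^2*x - 16*o^2 - 7*o*x^2 - 14*o*x + x^3 + 2*x^2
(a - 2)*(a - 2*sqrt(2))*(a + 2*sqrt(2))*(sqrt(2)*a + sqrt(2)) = sqrt(2)*a^4 - sqrt(2)*a^3 - 10*sqrt(2)*a^2 + 8*sqrt(2)*a + 16*sqrt(2)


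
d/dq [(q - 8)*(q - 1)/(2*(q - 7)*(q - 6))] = (-2*q^2 + 34*q - 137)/(q^4 - 26*q^3 + 253*q^2 - 1092*q + 1764)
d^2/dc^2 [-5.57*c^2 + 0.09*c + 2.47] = -11.1400000000000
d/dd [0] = 0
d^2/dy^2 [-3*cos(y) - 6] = 3*cos(y)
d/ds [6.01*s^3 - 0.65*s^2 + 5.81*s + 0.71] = 18.03*s^2 - 1.3*s + 5.81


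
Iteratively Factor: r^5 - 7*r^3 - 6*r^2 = (r + 1)*(r^4 - r^3 - 6*r^2) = (r + 1)*(r + 2)*(r^3 - 3*r^2) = r*(r + 1)*(r + 2)*(r^2 - 3*r) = r*(r - 3)*(r + 1)*(r + 2)*(r)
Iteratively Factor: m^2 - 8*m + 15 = (m - 5)*(m - 3)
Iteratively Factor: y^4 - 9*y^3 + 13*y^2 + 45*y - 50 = (y - 5)*(y^3 - 4*y^2 - 7*y + 10) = (y - 5)*(y - 1)*(y^2 - 3*y - 10) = (y - 5)*(y - 1)*(y + 2)*(y - 5)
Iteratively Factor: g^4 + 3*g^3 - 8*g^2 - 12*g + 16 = (g + 4)*(g^3 - g^2 - 4*g + 4) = (g + 2)*(g + 4)*(g^2 - 3*g + 2) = (g - 2)*(g + 2)*(g + 4)*(g - 1)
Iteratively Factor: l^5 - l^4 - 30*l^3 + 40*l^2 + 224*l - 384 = (l + 4)*(l^4 - 5*l^3 - 10*l^2 + 80*l - 96) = (l - 4)*(l + 4)*(l^3 - l^2 - 14*l + 24) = (l - 4)*(l - 2)*(l + 4)*(l^2 + l - 12) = (l - 4)*(l - 2)*(l + 4)^2*(l - 3)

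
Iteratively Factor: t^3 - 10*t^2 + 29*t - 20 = (t - 5)*(t^2 - 5*t + 4) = (t - 5)*(t - 1)*(t - 4)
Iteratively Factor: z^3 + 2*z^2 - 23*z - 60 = (z + 4)*(z^2 - 2*z - 15) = (z - 5)*(z + 4)*(z + 3)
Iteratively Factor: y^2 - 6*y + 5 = (y - 5)*(y - 1)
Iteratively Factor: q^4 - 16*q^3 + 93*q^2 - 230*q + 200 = (q - 2)*(q^3 - 14*q^2 + 65*q - 100) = (q - 5)*(q - 2)*(q^2 - 9*q + 20) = (q - 5)*(q - 4)*(q - 2)*(q - 5)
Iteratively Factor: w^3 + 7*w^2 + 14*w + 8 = (w + 4)*(w^2 + 3*w + 2) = (w + 2)*(w + 4)*(w + 1)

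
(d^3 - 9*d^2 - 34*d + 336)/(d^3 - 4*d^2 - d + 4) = (d^3 - 9*d^2 - 34*d + 336)/(d^3 - 4*d^2 - d + 4)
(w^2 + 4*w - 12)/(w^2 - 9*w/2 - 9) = 2*(-w^2 - 4*w + 12)/(-2*w^2 + 9*w + 18)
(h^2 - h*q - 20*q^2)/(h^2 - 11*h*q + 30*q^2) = (-h - 4*q)/(-h + 6*q)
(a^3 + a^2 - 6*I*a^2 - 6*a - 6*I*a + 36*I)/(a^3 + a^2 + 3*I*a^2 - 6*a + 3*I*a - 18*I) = (a - 6*I)/(a + 3*I)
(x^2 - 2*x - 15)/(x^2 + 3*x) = (x - 5)/x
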